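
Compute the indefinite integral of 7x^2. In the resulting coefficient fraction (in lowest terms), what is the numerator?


Apply the power rule for integration:
integral of ax^n dx = a/(n+1) * x^(n+1) + C
integral of 7x^2 dx
= 7/3 * x^3 + C
The coefficient in lowest terms is 7/3, and its numerator is 7

7


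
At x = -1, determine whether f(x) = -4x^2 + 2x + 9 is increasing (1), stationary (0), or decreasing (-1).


Compute f'(x) to determine behavior:
f'(x) = -8x + 2
f'(-1) = -8 * (-1) + 2
= 8 + 2
= 10
Since f'(-1) > 0, the function is increasing (1)

1


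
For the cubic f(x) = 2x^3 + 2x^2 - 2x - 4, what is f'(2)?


Differentiate f(x) = 2x^3 + 2x^2 - 2x - 4 term by term:
f'(x) = 6x^2 + 4x - 2
Substitute x = 2:
f'(2) = 6 * 2^2 + 4 * 2 - 2
= 24 + 8 - 2
= 30

30


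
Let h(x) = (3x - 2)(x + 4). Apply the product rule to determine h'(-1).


Let u(x) = 3x - 2 and v(x) = x + 4
u'(x) = 3
v'(x) = 1
Product rule: h'(x) = u'(x)*v(x) + u(x)*v'(x)
= 3 * (x + 4) + (3x - 2) * 1
At x = -1:
u(-1) = 3 * (-1) - 2 = -5
v(-1) = 1 * (-1) + 4 = 3
h'(-1) = 3 * 3 + (-5) * 1
= 9 - 5
= 4

4


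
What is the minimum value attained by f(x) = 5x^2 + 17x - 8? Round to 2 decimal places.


For a quadratic f(x) = ax^2 + bx + c with a > 0, the minimum is at the vertex.
Vertex x-coordinate: x = -b/(2a)
x = -(17) / (2 * 5)
x = -17/10
Substitute back to find the minimum value:
f(-17/10) = 5 * (-17/10)^2 + 17 * (-17/10) - 8
= 289/20 - 289/10 - 8
= -449/20 = -22.45

-22.45


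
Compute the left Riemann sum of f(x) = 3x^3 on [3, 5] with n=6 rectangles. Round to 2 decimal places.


Left Riemann sum uses left endpoints of each subinterval.
Interval: [3, 5], n = 6
dx = (5 - 3) / 6 = 1/3
Left endpoints: [3, 10/3, 11/3, 4, 13/3, 14/3]
f values: [81, 1000/9, 1331/9, 192, 2197/9, 2744/9]
Sum = dx * (sum of f values)
= 1/3 * 1081
= 1081/3 ≈ 360.33

360.33


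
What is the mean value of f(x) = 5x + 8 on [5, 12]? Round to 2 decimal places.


Average value = 1/(b-a) * integral from a to b of f(x) dx
First compute the integral of 5x + 8:
F(x) = (5/2)x^2 + 8x
F(12) = 5/2 * 144 + 8 * 12 = 456
F(5) = 5/2 * 25 + 8 * 5 = 205/2
Integral = 456 - 205/2 = 707/2
Average = (707/2) / (12 - 5) = (707/2) / 7
= 101/2 = 50.50

50.50


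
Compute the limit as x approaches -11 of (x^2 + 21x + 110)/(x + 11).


Direct substitution gives 0/0, so we factor the numerator.
Factor: (x^2 + 21x + 110) = (x + 11)(x + 10)
Cancel the common factor (x + 11):
(x^2 + 21x + 110)/(x + 11) = (x + 10)
Now substitute x = -11:
= (-11) - (-10) = -1

-1


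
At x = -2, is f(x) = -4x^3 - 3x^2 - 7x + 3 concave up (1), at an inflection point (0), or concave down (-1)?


Concavity is determined by the sign of f''(x).
f(x) = -4x^3 - 3x^2 - 7x + 3
f'(x) = -12x^2 - 6x - 7
f''(x) = -24x - 6
f''(-2) = -24 * (-2) - 6
= 48 - 6
= 42
Since f''(-2) > 0, the function is concave up (1)

1


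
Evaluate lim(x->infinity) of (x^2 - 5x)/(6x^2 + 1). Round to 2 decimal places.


For limits at infinity with equal-degree polynomials,
we compare leading coefficients.
Numerator leading term: x^2
Denominator leading term: 6x^2
Divide both by x^2:
lim = (1 - 5/x) / (6 + 1/x^2)
As x -> infinity, the 1/x and 1/x^2 terms vanish:
= 1/6 ≈ 0.17

0.17


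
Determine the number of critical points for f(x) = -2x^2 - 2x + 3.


Find where f'(x) = 0:
f'(x) = -4x - 2
Set f'(x) = 0:
-4x - 2 = 0
x = 2 / (-4) = -1/2
This is a linear equation in x, so there is exactly one solution.
Number of critical points: 1

1


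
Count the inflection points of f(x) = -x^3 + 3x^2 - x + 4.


Inflection points occur where f''(x) = 0 and concavity changes.
f(x) = -x^3 + 3x^2 - x + 4
f'(x) = -3x^2 + 6x - 1
f''(x) = -6x + 6
Set f''(x) = 0:
-6x + 6 = 0
x = -6 / (-6) = 1
Since f''(x) is linear (degree 1), it changes sign at this point.
Therefore there is exactly 1 inflection point.

1


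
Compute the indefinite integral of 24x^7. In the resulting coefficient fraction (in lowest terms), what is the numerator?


Apply the power rule for integration:
integral of ax^n dx = a/(n+1) * x^(n+1) + C
integral of 24x^7 dx
= 24/8 * x^8 + C
= 3 * x^8 + C
The coefficient in lowest terms is 3 = 3/1, so its numerator is 3

3


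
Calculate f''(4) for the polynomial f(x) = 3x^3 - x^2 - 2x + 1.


First derivative:
f'(x) = 9x^2 - 2x - 2
Second derivative:
f''(x) = 18x - 2
Substitute x = 4:
f''(4) = 18 * 4 - 2
= 72 - 2
= 70

70


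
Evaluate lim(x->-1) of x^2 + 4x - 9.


Since polynomials are continuous, we use direct substitution.
lim(x->-1) of x^2 + 4x - 9
= 1 * (-1)^2 + 4 * (-1) - 9
= 1 - 4 - 9
= -12

-12


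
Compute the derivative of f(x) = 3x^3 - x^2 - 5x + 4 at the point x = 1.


Differentiate f(x) = 3x^3 - x^2 - 5x + 4 term by term:
f'(x) = 9x^2 - 2x - 5
Substitute x = 1:
f'(1) = 9 * 1^2 - 2 * 1 - 5
= 9 - 2 - 5
= 2

2


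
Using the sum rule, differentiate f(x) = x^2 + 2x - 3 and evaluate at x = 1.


Differentiate term by term using power and sum rules:
f(x) = x^2 + 2x - 3
f'(x) = 2x + 2
Substitute x = 1:
f'(1) = 2 * 1 + 2
= 2 + 2
= 4

4


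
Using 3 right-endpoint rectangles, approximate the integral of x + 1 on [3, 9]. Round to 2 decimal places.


Right Riemann sum uses right endpoints of each subinterval.
Interval: [3, 9], n = 3
dx = (9 - 3) / 3 = 2
Right endpoints: [5, 7, 9]
f values: [6, 8, 10]
Sum = dx * (sum of f values)
= 2 * 24
= 48 = 48.00

48.00


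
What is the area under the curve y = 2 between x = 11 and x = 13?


The area under a constant function y = 2 is a rectangle.
Width = 13 - 11 = 2
Height = 2
Area = width * height
= 2 * 2
= 4

4


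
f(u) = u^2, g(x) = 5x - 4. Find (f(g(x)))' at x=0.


Using the chain rule: (f(g(x)))' = f'(g(x)) * g'(x)
First, find g(0):
g(0) = 5 * 0 - 4 = -4
Next, f'(u) = 2u
And g'(x) = 5
So f'(g(0)) * g'(0)
= 2 * (-4) * 5
= -40

-40


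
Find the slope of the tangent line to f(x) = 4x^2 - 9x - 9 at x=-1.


The slope of the tangent line equals f'(x) at the point.
f(x) = 4x^2 - 9x - 9
f'(x) = 8x - 9
At x = -1:
f'(-1) = 8 * (-1) - 9
= -8 - 9
= -17

-17


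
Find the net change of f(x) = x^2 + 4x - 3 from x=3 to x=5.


Net change = f(b) - f(a)
f(x) = x^2 + 4x - 3
Compute f(5):
f(5) = 1 * 5^2 + 4 * 5 - 3
= 25 + 20 - 3
= 42
Compute f(3):
f(3) = 1 * 3^2 + 4 * 3 - 3
= 9 + 12 - 3
= 18
Net change = 42 - 18 = 24

24


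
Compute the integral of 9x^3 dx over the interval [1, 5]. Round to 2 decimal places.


Find the antiderivative of 9x^3:
F(x) = 9/4 * x^4
Apply the Fundamental Theorem of Calculus:
F(5) - F(1)
= 9/4 * 5^4 - 9/4 * 1^4
= 9/4 * (625 - 1)
= 9/4 * 624
= 1404 = 1404.00

1404.00


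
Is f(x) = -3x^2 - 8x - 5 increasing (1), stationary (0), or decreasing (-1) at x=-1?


Compute f'(x) to determine behavior:
f'(x) = -6x - 8
f'(-1) = -6 * (-1) - 8
= 6 - 8
= -2
Since f'(-1) < 0, the function is decreasing (-1)

-1


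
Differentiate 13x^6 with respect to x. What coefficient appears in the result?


We apply the power rule: d/dx [ax^n] = a*n * x^(n-1)
d/dx [13x^6]
= 13 * 6 * x^(6-1)
= 78x^5
The coefficient is 78

78


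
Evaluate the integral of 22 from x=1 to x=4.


The integral of a constant k over [a, b] equals k * (b - a).
integral from 1 to 4 of 22 dx
= 22 * (4 - 1)
= 22 * 3
= 66

66


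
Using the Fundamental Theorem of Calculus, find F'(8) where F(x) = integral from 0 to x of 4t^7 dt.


By the Fundamental Theorem of Calculus (Part 1):
If F(x) = integral from 0 to x of f(t) dt, then F'(x) = f(x)
Here f(t) = 4t^7
So F'(x) = 4x^7
Evaluate at x = 8:
F'(8) = 4 * 8^7
= 4 * 2097152
= 8388608

8388608


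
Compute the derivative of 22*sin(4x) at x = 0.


Apply the chain rule to differentiate 22*sin(4x):
d/dx [22*sin(4x)]
= 22 * cos(4x) * d/dx(4x)
= 22 * 4 * cos(4x)
= 88 * cos(4x)
Evaluate at x = 0:
= 88 * cos(0)
= 88 * 1
= 88

88


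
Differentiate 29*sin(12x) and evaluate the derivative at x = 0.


Apply the chain rule to differentiate 29*sin(12x):
d/dx [29*sin(12x)]
= 29 * cos(12x) * d/dx(12x)
= 29 * 12 * cos(12x)
= 348 * cos(12x)
Evaluate at x = 0:
= 348 * cos(0)
= 348 * 1
= 348

348


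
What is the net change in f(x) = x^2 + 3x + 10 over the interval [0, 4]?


Net change = f(b) - f(a)
f(x) = x^2 + 3x + 10
Compute f(4):
f(4) = 1 * 4^2 + 3 * 4 + 10
= 16 + 12 + 10
= 38
Compute f(0):
f(0) = 1 * 0^2 + 3 * 0 + 10
= 0 + 0 + 10
= 10
Net change = 38 - 10 = 28

28


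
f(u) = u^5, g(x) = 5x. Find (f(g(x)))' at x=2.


Using the chain rule: (f(g(x)))' = f'(g(x)) * g'(x)
First, find g(2):
g(2) = 5 * 2 + 0 = 10
Next, f'(u) = 5u^4
And g'(x) = 5
So f'(g(2)) * g'(2)
= 5 * 10^4 * 5
= 5 * 10000 * 5
= 250000

250000


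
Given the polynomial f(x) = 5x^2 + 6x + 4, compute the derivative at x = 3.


Differentiate term by term using power and sum rules:
f(x) = 5x^2 + 6x + 4
f'(x) = 10x + 6
Substitute x = 3:
f'(3) = 10 * 3 + 6
= 30 + 6
= 36

36


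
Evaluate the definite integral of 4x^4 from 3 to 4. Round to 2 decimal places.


Find the antiderivative of 4x^4:
F(x) = 4/5 * x^5
Apply the Fundamental Theorem of Calculus:
F(4) - F(3)
= 4/5 * 4^5 - 4/5 * 3^5
= 4/5 * (1024 - 243)
= 4/5 * 781
= 3124/5 = 624.80

624.80


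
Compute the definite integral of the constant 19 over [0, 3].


The integral of a constant k over [a, b] equals k * (b - a).
integral from 0 to 3 of 19 dx
= 19 * (3 - 0)
= 19 * 3
= 57

57


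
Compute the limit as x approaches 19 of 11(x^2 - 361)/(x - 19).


Direct substitution gives 0/0, so we factor the numerator.
Factor: 11(x^2 - 361) = 11 * (x - 19)(x + 19)
Cancel the common factor (x - 19):
11(x^2 - 361)/(x - 19) = 11 * (x + 19)
Now substitute x = 19:
= 11 * (19 + 19) = 418

418


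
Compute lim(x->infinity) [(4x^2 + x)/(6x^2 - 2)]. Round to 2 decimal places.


For limits at infinity with equal-degree polynomials,
we compare leading coefficients.
Numerator leading term: 4x^2
Denominator leading term: 6x^2
Divide both by x^2:
lim = (4 + 1/x) / (6 - 2/x^2)
As x -> infinity, the 1/x and 1/x^2 terms vanish:
= 4/6 = 2/3 ≈ 0.67

0.67


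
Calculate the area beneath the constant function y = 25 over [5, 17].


The area under a constant function y = 25 is a rectangle.
Width = 17 - 5 = 12
Height = 25
Area = width * height
= 12 * 25
= 300

300


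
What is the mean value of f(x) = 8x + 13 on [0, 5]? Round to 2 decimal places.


Average value = 1/(b-a) * integral from a to b of f(x) dx
First compute the integral of 8x + 13:
F(x) = 4x^2 + 13x
F(5) = 4 * 25 + 13 * 5 = 165
F(0) = 4 * 0 + 13 * 0 = 0
Integral = 165 - 0 = 165
Average = 165 / (5 - 0) = 165 / 5
= 33 = 33.00

33.00


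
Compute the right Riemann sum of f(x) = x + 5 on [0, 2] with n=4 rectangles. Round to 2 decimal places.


Right Riemann sum uses right endpoints of each subinterval.
Interval: [0, 2], n = 4
dx = (2 - 0) / 4 = 1/2
Right endpoints: [1/2, 1, 3/2, 2]
f values: [11/2, 6, 13/2, 7]
Sum = dx * (sum of f values)
= 1/2 * 25
= 25/2 = 12.50

12.50


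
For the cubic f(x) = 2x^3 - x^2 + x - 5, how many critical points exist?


Find where f'(x) = 0:
f(x) = 2x^3 - x^2 + x - 5
f'(x) = 6x^2 - 2x + 1
This is a quadratic in x. Use the discriminant to count real roots.
Discriminant = (-2)^2 - 4 * 6 * 1
= 4 - 24
= -20
Since discriminant < 0, f'(x) = 0 has no real solutions.
Number of critical points: 0

0


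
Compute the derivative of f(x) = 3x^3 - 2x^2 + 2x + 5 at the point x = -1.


Differentiate f(x) = 3x^3 - 2x^2 + 2x + 5 term by term:
f'(x) = 9x^2 - 4x + 2
Substitute x = -1:
f'(-1) = 9 * (-1)^2 - 4 * (-1) + 2
= 9 + 4 + 2
= 15

15


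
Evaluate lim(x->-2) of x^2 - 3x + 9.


Since polynomials are continuous, we use direct substitution.
lim(x->-2) of x^2 - 3x + 9
= 1 * (-2)^2 - 3 * (-2) + 9
= 4 + 6 + 9
= 19

19


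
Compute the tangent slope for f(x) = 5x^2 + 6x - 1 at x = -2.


The slope of the tangent line equals f'(x) at the point.
f(x) = 5x^2 + 6x - 1
f'(x) = 10x + 6
At x = -2:
f'(-2) = 10 * (-2) + 6
= -20 + 6
= -14

-14


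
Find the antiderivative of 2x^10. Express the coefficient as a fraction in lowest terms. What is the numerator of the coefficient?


Apply the power rule for integration:
integral of ax^n dx = a/(n+1) * x^(n+1) + C
integral of 2x^10 dx
= 2/11 * x^11 + C
The coefficient in lowest terms is 2/11, and its numerator is 2

2


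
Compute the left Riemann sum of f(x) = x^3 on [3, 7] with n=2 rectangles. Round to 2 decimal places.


Left Riemann sum uses left endpoints of each subinterval.
Interval: [3, 7], n = 2
dx = (7 - 3) / 2 = 2
Left endpoints: [3, 5]
f values: [27, 125]
Sum = dx * (sum of f values)
= 2 * 152
= 304 = 304.00

304.00


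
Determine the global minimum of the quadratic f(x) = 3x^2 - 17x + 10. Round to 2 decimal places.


For a quadratic f(x) = ax^2 + bx + c with a > 0, the minimum is at the vertex.
Vertex x-coordinate: x = -b/(2a)
x = -(-17) / (2 * 3)
x = 17/6
Substitute back to find the minimum value:
f(17/6) = 3 * (17/6)^2 - 17 * (17/6) + 10
= 289/12 - 289/6 + 10
= -169/12 ≈ -14.08

-14.08


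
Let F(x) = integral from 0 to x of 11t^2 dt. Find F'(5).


By the Fundamental Theorem of Calculus (Part 1):
If F(x) = integral from 0 to x of f(t) dt, then F'(x) = f(x)
Here f(t) = 11t^2
So F'(x) = 11x^2
Evaluate at x = 5:
F'(5) = 11 * 5^2
= 11 * 25
= 275

275


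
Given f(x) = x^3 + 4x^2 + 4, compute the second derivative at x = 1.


First derivative:
f'(x) = 3x^2 + 8x
Second derivative:
f''(x) = 6x + 8
Substitute x = 1:
f''(1) = 6 * 1 + 8
= 6 + 8
= 14

14


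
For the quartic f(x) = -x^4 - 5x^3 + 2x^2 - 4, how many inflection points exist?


Inflection points occur where f''(x) = 0 and concavity changes.
f(x) = -x^4 - 5x^3 + 2x^2 - 4
f'(x) = -4x^3 - 15x^2 + 4x
f''(x) = -12x^2 - 30x + 4
This is a quadratic in x. Use the discriminant to count real roots.
Discriminant = (-30)^2 - 4 * (-12) * 4
= 900 - (-192)
= 1092
Since discriminant > 0, f''(x) = 0 has 2 distinct real solutions.
A quadratic with two distinct real roots changes sign at each root, so concavity changes at both.
Number of inflection points: 2

2


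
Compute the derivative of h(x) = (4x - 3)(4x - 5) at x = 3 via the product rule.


Let u(x) = 4x - 3 and v(x) = 4x - 5
u'(x) = 4
v'(x) = 4
Product rule: h'(x) = u'(x)*v(x) + u(x)*v'(x)
= 4 * (4x - 5) + (4x - 3) * 4
At x = 3:
u(3) = 4 * 3 - 3 = 9
v(3) = 4 * 3 - 5 = 7
h'(3) = 4 * 7 + 9 * 4
= 28 + 36
= 64

64


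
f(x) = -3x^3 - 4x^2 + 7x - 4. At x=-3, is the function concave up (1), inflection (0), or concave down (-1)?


Concavity is determined by the sign of f''(x).
f(x) = -3x^3 - 4x^2 + 7x - 4
f'(x) = -9x^2 - 8x + 7
f''(x) = -18x - 8
f''(-3) = -18 * (-3) - 8
= 54 - 8
= 46
Since f''(-3) > 0, the function is concave up (1)

1


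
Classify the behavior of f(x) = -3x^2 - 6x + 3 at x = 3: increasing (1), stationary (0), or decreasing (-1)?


Compute f'(x) to determine behavior:
f'(x) = -6x - 6
f'(3) = -6 * 3 - 6
= -18 - 6
= -24
Since f'(3) < 0, the function is decreasing (-1)

-1


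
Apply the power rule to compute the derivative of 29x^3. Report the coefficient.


We apply the power rule: d/dx [ax^n] = a*n * x^(n-1)
d/dx [29x^3]
= 29 * 3 * x^(3-1)
= 87x^2
The coefficient is 87

87


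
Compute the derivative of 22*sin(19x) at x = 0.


Apply the chain rule to differentiate 22*sin(19x):
d/dx [22*sin(19x)]
= 22 * cos(19x) * d/dx(19x)
= 22 * 19 * cos(19x)
= 418 * cos(19x)
Evaluate at x = 0:
= 418 * cos(0)
= 418 * 1
= 418

418


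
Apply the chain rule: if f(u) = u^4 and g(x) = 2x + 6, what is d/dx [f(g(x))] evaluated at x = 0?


Using the chain rule: (f(g(x)))' = f'(g(x)) * g'(x)
First, find g(0):
g(0) = 2 * 0 + 6 = 6
Next, f'(u) = 4u^3
And g'(x) = 2
So f'(g(0)) * g'(0)
= 4 * 6^3 * 2
= 4 * 216 * 2
= 1728

1728


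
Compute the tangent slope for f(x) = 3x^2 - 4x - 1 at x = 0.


The slope of the tangent line equals f'(x) at the point.
f(x) = 3x^2 - 4x - 1
f'(x) = 6x - 4
At x = 0:
f'(0) = 6 * 0 - 4
= 0 - 4
= -4

-4


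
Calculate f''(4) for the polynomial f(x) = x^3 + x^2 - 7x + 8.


First derivative:
f'(x) = 3x^2 + 2x - 7
Second derivative:
f''(x) = 6x + 2
Substitute x = 4:
f''(4) = 6 * 4 + 2
= 24 + 2
= 26

26


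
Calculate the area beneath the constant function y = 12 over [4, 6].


The area under a constant function y = 12 is a rectangle.
Width = 6 - 4 = 2
Height = 12
Area = width * height
= 2 * 12
= 24

24


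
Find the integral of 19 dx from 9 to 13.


The integral of a constant k over [a, b] equals k * (b - a).
integral from 9 to 13 of 19 dx
= 19 * (13 - 9)
= 19 * 4
= 76

76


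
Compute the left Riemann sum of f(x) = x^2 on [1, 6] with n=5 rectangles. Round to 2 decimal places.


Left Riemann sum uses left endpoints of each subinterval.
Interval: [1, 6], n = 5
dx = (6 - 1) / 5 = 1
Left endpoints: [1, 2, 3, 4, 5]
f values: [1, 4, 9, 16, 25]
Sum = dx * (sum of f values)
= 1 * 55
= 55 = 55.00

55.00


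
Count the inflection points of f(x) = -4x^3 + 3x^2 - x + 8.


Inflection points occur where f''(x) = 0 and concavity changes.
f(x) = -4x^3 + 3x^2 - x + 8
f'(x) = -12x^2 + 6x - 1
f''(x) = -24x + 6
Set f''(x) = 0:
-24x + 6 = 0
x = -6 / (-24) = 1/4
Since f''(x) is linear (degree 1), it changes sign at this point.
Therefore there is exactly 1 inflection point.

1


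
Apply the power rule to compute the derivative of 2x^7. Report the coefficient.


We apply the power rule: d/dx [ax^n] = a*n * x^(n-1)
d/dx [2x^7]
= 2 * 7 * x^(7-1)
= 14x^6
The coefficient is 14

14


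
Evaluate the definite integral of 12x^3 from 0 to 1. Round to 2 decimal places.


Find the antiderivative of 12x^3:
F(x) = 12/4 * x^4
Apply the Fundamental Theorem of Calculus:
F(1) - F(0)
= 12/4 * 1^4 - 12/4 * 0^4
= 12/4 * (1 - 0)
= 12/4 * 1
= 3 = 3.00

3.00


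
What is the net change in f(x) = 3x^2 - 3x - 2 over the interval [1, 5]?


Net change = f(b) - f(a)
f(x) = 3x^2 - 3x - 2
Compute f(5):
f(5) = 3 * 5^2 - 3 * 5 - 2
= 75 - 15 - 2
= 58
Compute f(1):
f(1) = 3 * 1^2 - 3 * 1 - 2
= 3 - 3 - 2
= -2
Net change = 58 - (-2) = 60

60


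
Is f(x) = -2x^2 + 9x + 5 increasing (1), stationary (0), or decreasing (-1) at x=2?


Compute f'(x) to determine behavior:
f'(x) = -4x + 9
f'(2) = -4 * 2 + 9
= -8 + 9
= 1
Since f'(2) > 0, the function is increasing (1)

1


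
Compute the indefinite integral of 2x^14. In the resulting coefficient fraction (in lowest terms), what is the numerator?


Apply the power rule for integration:
integral of ax^n dx = a/(n+1) * x^(n+1) + C
integral of 2x^14 dx
= 2/15 * x^15 + C
The coefficient in lowest terms is 2/15, and its numerator is 2

2


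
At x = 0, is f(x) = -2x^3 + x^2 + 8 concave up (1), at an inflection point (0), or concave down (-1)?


Concavity is determined by the sign of f''(x).
f(x) = -2x^3 + x^2 + 8
f'(x) = -6x^2 + 2x
f''(x) = -12x + 2
f''(0) = -12 * 0 + 2
= 0 + 2
= 2
Since f''(0) > 0, the function is concave up (1)

1


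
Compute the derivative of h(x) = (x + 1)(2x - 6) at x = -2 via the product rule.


Let u(x) = x + 1 and v(x) = 2x - 6
u'(x) = 1
v'(x) = 2
Product rule: h'(x) = u'(x)*v(x) + u(x)*v'(x)
= 1 * (2x - 6) + (x + 1) * 2
At x = -2:
u(-2) = 1 * (-2) + 1 = -1
v(-2) = 2 * (-2) - 6 = -10
h'(-2) = 1 * (-10) + (-1) * 2
= -10 - 2
= -12

-12


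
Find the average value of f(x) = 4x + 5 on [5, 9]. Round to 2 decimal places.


Average value = 1/(b-a) * integral from a to b of f(x) dx
First compute the integral of 4x + 5:
F(x) = 2x^2 + 5x
F(9) = 2 * 81 + 5 * 9 = 207
F(5) = 2 * 25 + 5 * 5 = 75
Integral = 207 - 75 = 132
Average = 132 / (9 - 5) = 132 / 4
= 33 = 33.00

33.00


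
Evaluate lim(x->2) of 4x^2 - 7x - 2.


Since polynomials are continuous, we use direct substitution.
lim(x->2) of 4x^2 - 7x - 2
= 4 * 2^2 - 7 * 2 - 2
= 16 - 14 - 2
= 0

0


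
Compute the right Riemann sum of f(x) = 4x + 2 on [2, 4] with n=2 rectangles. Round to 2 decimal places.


Right Riemann sum uses right endpoints of each subinterval.
Interval: [2, 4], n = 2
dx = (4 - 2) / 2 = 1
Right endpoints: [3, 4]
f values: [14, 18]
Sum = dx * (sum of f values)
= 1 * 32
= 32 = 32.00

32.00


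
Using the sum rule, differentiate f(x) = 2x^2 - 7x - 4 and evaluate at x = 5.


Differentiate term by term using power and sum rules:
f(x) = 2x^2 - 7x - 4
f'(x) = 4x - 7
Substitute x = 5:
f'(5) = 4 * 5 - 7
= 20 - 7
= 13

13


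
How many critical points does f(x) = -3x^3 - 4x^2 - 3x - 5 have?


Find where f'(x) = 0:
f(x) = -3x^3 - 4x^2 - 3x - 5
f'(x) = -9x^2 - 8x - 3
This is a quadratic in x. Use the discriminant to count real roots.
Discriminant = (-8)^2 - 4 * (-9) * (-3)
= 64 - 108
= -44
Since discriminant < 0, f'(x) = 0 has no real solutions.
Number of critical points: 0

0


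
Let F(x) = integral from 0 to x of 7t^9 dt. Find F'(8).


By the Fundamental Theorem of Calculus (Part 1):
If F(x) = integral from 0 to x of f(t) dt, then F'(x) = f(x)
Here f(t) = 7t^9
So F'(x) = 7x^9
Evaluate at x = 8:
F'(8) = 7 * 8^9
= 7 * 134217728
= 939524096

939524096


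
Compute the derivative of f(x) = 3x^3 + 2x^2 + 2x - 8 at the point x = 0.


Differentiate f(x) = 3x^3 + 2x^2 + 2x - 8 term by term:
f'(x) = 9x^2 + 4x + 2
Substitute x = 0:
f'(0) = 9 * 0^2 + 4 * 0 + 2
= 0 + 0 + 2
= 2

2


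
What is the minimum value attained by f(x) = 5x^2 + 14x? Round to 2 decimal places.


For a quadratic f(x) = ax^2 + bx + c with a > 0, the minimum is at the vertex.
Vertex x-coordinate: x = -b/(2a)
x = -(14) / (2 * 5)
x = -14/10 = -7/5
Substitute back to find the minimum value:
f(-7/5) = 5 * (-7/5)^2 + 14 * (-7/5) + 0
= 49/5 - 98/5 + 0
= -49/5 = -9.80

-9.80


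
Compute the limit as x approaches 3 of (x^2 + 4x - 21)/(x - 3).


Direct substitution gives 0/0, so we factor the numerator.
Factor: (x^2 + 4x - 21) = (x - 3)(x + 7)
Cancel the common factor (x - 3):
(x^2 + 4x - 21)/(x - 3) = (x + 7)
Now substitute x = 3:
= (3) - (-7) = 10

10


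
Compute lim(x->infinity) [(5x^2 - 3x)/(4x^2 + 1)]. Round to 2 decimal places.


For limits at infinity with equal-degree polynomials,
we compare leading coefficients.
Numerator leading term: 5x^2
Denominator leading term: 4x^2
Divide both by x^2:
lim = (5 - 3/x) / (4 + 1/x^2)
As x -> infinity, the 1/x and 1/x^2 terms vanish:
= 5/4 = 1.25

1.25


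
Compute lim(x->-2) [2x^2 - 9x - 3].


Since polynomials are continuous, we use direct substitution.
lim(x->-2) of 2x^2 - 9x - 3
= 2 * (-2)^2 - 9 * (-2) - 3
= 8 + 18 - 3
= 23

23


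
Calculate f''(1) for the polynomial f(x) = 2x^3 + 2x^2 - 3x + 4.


First derivative:
f'(x) = 6x^2 + 4x - 3
Second derivative:
f''(x) = 12x + 4
Substitute x = 1:
f''(1) = 12 * 1 + 4
= 12 + 4
= 16

16


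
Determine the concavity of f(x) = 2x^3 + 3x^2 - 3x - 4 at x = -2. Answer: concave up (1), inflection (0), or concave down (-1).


Concavity is determined by the sign of f''(x).
f(x) = 2x^3 + 3x^2 - 3x - 4
f'(x) = 6x^2 + 6x - 3
f''(x) = 12x + 6
f''(-2) = 12 * (-2) + 6
= -24 + 6
= -18
Since f''(-2) < 0, the function is concave down (-1)

-1


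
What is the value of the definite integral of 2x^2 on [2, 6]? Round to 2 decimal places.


Find the antiderivative of 2x^2:
F(x) = 2/3 * x^3
Apply the Fundamental Theorem of Calculus:
F(6) - F(2)
= 2/3 * 6^3 - 2/3 * 2^3
= 2/3 * (216 - 8)
= 2/3 * 208
= 416/3 ≈ 138.67

138.67


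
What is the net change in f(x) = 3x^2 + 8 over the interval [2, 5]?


Net change = f(b) - f(a)
f(x) = 3x^2 + 8
Compute f(5):
f(5) = 3 * 5^2 + 0 * 5 + 8
= 75 + 0 + 8
= 83
Compute f(2):
f(2) = 3 * 2^2 + 0 * 2 + 8
= 12 + 0 + 8
= 20
Net change = 83 - 20 = 63

63


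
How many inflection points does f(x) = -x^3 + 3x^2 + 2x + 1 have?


Inflection points occur where f''(x) = 0 and concavity changes.
f(x) = -x^3 + 3x^2 + 2x + 1
f'(x) = -3x^2 + 6x + 2
f''(x) = -6x + 6
Set f''(x) = 0:
-6x + 6 = 0
x = -6 / (-6) = 1
Since f''(x) is linear (degree 1), it changes sign at this point.
Therefore there is exactly 1 inflection point.

1


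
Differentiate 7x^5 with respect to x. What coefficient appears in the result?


We apply the power rule: d/dx [ax^n] = a*n * x^(n-1)
d/dx [7x^5]
= 7 * 5 * x^(5-1)
= 35x^4
The coefficient is 35

35


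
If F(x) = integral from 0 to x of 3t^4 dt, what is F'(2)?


By the Fundamental Theorem of Calculus (Part 1):
If F(x) = integral from 0 to x of f(t) dt, then F'(x) = f(x)
Here f(t) = 3t^4
So F'(x) = 3x^4
Evaluate at x = 2:
F'(2) = 3 * 2^4
= 3 * 16
= 48

48


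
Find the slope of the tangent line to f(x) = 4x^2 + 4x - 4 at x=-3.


The slope of the tangent line equals f'(x) at the point.
f(x) = 4x^2 + 4x - 4
f'(x) = 8x + 4
At x = -3:
f'(-3) = 8 * (-3) + 4
= -24 + 4
= -20

-20


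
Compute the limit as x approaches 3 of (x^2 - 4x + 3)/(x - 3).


Direct substitution gives 0/0, so we factor the numerator.
Factor: (x^2 - 4x + 3) = (x - 3)(x - 1)
Cancel the common factor (x - 3):
(x^2 - 4x + 3)/(x - 3) = (x - 1)
Now substitute x = 3:
= (3) - (1) = 2

2


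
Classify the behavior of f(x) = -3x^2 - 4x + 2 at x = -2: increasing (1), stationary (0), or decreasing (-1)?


Compute f'(x) to determine behavior:
f'(x) = -6x - 4
f'(-2) = -6 * (-2) - 4
= 12 - 4
= 8
Since f'(-2) > 0, the function is increasing (1)

1


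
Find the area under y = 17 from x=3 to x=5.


The area under a constant function y = 17 is a rectangle.
Width = 5 - 3 = 2
Height = 17
Area = width * height
= 2 * 17
= 34

34


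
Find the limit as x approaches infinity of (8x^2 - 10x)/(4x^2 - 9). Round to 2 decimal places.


For limits at infinity with equal-degree polynomials,
we compare leading coefficients.
Numerator leading term: 8x^2
Denominator leading term: 4x^2
Divide both by x^2:
lim = (8 - 10/x) / (4 - 9/x^2)
As x -> infinity, the 1/x and 1/x^2 terms vanish:
= 8/4 = 2 = 2.00

2.00


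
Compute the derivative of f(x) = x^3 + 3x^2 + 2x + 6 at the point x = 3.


Differentiate f(x) = x^3 + 3x^2 + 2x + 6 term by term:
f'(x) = 3x^2 + 6x + 2
Substitute x = 3:
f'(3) = 3 * 3^2 + 6 * 3 + 2
= 27 + 18 + 2
= 47

47


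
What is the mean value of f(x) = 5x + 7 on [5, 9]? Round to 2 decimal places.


Average value = 1/(b-a) * integral from a to b of f(x) dx
First compute the integral of 5x + 7:
F(x) = (5/2)x^2 + 7x
F(9) = 5/2 * 81 + 7 * 9 = 531/2
F(5) = 5/2 * 25 + 7 * 5 = 195/2
Integral = 531/2 - 195/2 = 168
Average = 168 / (9 - 5) = 168 / 4
= 42 = 42.00

42.00


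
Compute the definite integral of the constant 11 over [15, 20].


The integral of a constant k over [a, b] equals k * (b - a).
integral from 15 to 20 of 11 dx
= 11 * (20 - 15)
= 11 * 5
= 55

55


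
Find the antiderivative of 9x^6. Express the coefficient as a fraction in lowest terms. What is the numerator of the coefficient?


Apply the power rule for integration:
integral of ax^n dx = a/(n+1) * x^(n+1) + C
integral of 9x^6 dx
= 9/7 * x^7 + C
The coefficient in lowest terms is 9/7, and its numerator is 9

9


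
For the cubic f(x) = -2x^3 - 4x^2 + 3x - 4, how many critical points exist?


Find where f'(x) = 0:
f(x) = -2x^3 - 4x^2 + 3x - 4
f'(x) = -6x^2 - 8x + 3
This is a quadratic in x. Use the discriminant to count real roots.
Discriminant = (-8)^2 - 4 * (-6) * 3
= 64 - (-72)
= 136
Since discriminant > 0, f'(x) = 0 has 2 real solutions.
Number of critical points: 2

2


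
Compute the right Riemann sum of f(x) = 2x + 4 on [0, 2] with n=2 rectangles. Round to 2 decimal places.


Right Riemann sum uses right endpoints of each subinterval.
Interval: [0, 2], n = 2
dx = (2 - 0) / 2 = 1
Right endpoints: [1, 2]
f values: [6, 8]
Sum = dx * (sum of f values)
= 1 * 14
= 14 = 14.00

14.00


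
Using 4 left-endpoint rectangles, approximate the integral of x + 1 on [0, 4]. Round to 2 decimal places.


Left Riemann sum uses left endpoints of each subinterval.
Interval: [0, 4], n = 4
dx = (4 - 0) / 4 = 1
Left endpoints: [0, 1, 2, 3]
f values: [1, 2, 3, 4]
Sum = dx * (sum of f values)
= 1 * 10
= 10 = 10.00

10.00


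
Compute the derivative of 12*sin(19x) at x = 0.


Apply the chain rule to differentiate 12*sin(19x):
d/dx [12*sin(19x)]
= 12 * cos(19x) * d/dx(19x)
= 12 * 19 * cos(19x)
= 228 * cos(19x)
Evaluate at x = 0:
= 228 * cos(0)
= 228 * 1
= 228

228


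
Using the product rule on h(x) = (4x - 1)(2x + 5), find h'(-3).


Let u(x) = 4x - 1 and v(x) = 2x + 5
u'(x) = 4
v'(x) = 2
Product rule: h'(x) = u'(x)*v(x) + u(x)*v'(x)
= 4 * (2x + 5) + (4x - 1) * 2
At x = -3:
u(-3) = 4 * (-3) - 1 = -13
v(-3) = 2 * (-3) + 5 = -1
h'(-3) = 4 * (-1) + (-13) * 2
= -4 - 26
= -30

-30


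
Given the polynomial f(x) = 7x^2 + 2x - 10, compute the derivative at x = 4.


Differentiate term by term using power and sum rules:
f(x) = 7x^2 + 2x - 10
f'(x) = 14x + 2
Substitute x = 4:
f'(4) = 14 * 4 + 2
= 56 + 2
= 58

58


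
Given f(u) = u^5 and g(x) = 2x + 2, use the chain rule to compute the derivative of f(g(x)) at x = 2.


Using the chain rule: (f(g(x)))' = f'(g(x)) * g'(x)
First, find g(2):
g(2) = 2 * 2 + 2 = 6
Next, f'(u) = 5u^4
And g'(x) = 2
So f'(g(2)) * g'(2)
= 5 * 6^4 * 2
= 5 * 1296 * 2
= 12960

12960


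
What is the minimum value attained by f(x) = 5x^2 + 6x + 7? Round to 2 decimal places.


For a quadratic f(x) = ax^2 + bx + c with a > 0, the minimum is at the vertex.
Vertex x-coordinate: x = -b/(2a)
x = -(6) / (2 * 5)
x = -6/10 = -3/5
Substitute back to find the minimum value:
f(-3/5) = 5 * (-3/5)^2 + 6 * (-3/5) + 7
= 9/5 - 18/5 + 7
= 26/5 = 5.20

5.20


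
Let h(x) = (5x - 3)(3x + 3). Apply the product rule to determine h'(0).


Let u(x) = 5x - 3 and v(x) = 3x + 3
u'(x) = 5
v'(x) = 3
Product rule: h'(x) = u'(x)*v(x) + u(x)*v'(x)
= 5 * (3x + 3) + (5x - 3) * 3
At x = 0:
u(0) = 5 * 0 - 3 = -3
v(0) = 3 * 0 + 3 = 3
h'(0) = 5 * 3 + (-3) * 3
= 15 - 9
= 6

6


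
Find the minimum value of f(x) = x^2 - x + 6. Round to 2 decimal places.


For a quadratic f(x) = ax^2 + bx + c with a > 0, the minimum is at the vertex.
Vertex x-coordinate: x = -b/(2a)
x = -(-1) / (2 * 1)
x = 1/2
Substitute back to find the minimum value:
f(1/2) = 1 * (1/2)^2 - 1 * (1/2) + 6
= 1/4 - 1/2 + 6
= 23/4 = 5.75

5.75


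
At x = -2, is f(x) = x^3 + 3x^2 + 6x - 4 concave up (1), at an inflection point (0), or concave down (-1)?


Concavity is determined by the sign of f''(x).
f(x) = x^3 + 3x^2 + 6x - 4
f'(x) = 3x^2 + 6x + 6
f''(x) = 6x + 6
f''(-2) = 6 * (-2) + 6
= -12 + 6
= -6
Since f''(-2) < 0, the function is concave down (-1)

-1


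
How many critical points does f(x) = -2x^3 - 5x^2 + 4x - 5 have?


Find where f'(x) = 0:
f(x) = -2x^3 - 5x^2 + 4x - 5
f'(x) = -6x^2 - 10x + 4
This is a quadratic in x. Use the discriminant to count real roots.
Discriminant = (-10)^2 - 4 * (-6) * 4
= 100 - (-96)
= 196
Since discriminant > 0, f'(x) = 0 has 2 real solutions.
Number of critical points: 2

2


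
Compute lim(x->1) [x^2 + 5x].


Since polynomials are continuous, we use direct substitution.
lim(x->1) of x^2 + 5x
= 1 * 1^2 + 5 * 1 + 0
= 1 + 5 + 0
= 6

6


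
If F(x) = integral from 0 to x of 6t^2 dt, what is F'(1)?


By the Fundamental Theorem of Calculus (Part 1):
If F(x) = integral from 0 to x of f(t) dt, then F'(x) = f(x)
Here f(t) = 6t^2
So F'(x) = 6x^2
Evaluate at x = 1:
F'(1) = 6 * 1^2
= 6 * 1
= 6

6


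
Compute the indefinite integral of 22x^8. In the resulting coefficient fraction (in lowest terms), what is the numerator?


Apply the power rule for integration:
integral of ax^n dx = a/(n+1) * x^(n+1) + C
integral of 22x^8 dx
= 22/9 * x^9 + C
The coefficient in lowest terms is 22/9, and its numerator is 22

22


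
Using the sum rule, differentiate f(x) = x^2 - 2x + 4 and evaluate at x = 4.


Differentiate term by term using power and sum rules:
f(x) = x^2 - 2x + 4
f'(x) = 2x - 2
Substitute x = 4:
f'(4) = 2 * 4 - 2
= 8 - 2
= 6

6


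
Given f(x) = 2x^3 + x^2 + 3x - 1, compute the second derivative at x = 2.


First derivative:
f'(x) = 6x^2 + 2x + 3
Second derivative:
f''(x) = 12x + 2
Substitute x = 2:
f''(2) = 12 * 2 + 2
= 24 + 2
= 26

26


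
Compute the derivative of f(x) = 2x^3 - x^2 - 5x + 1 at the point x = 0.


Differentiate f(x) = 2x^3 - x^2 - 5x + 1 term by term:
f'(x) = 6x^2 - 2x - 5
Substitute x = 0:
f'(0) = 6 * 0^2 - 2 * 0 - 5
= 0 + 0 - 5
= -5

-5


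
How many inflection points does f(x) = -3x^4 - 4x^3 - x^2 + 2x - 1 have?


Inflection points occur where f''(x) = 0 and concavity changes.
f(x) = -3x^4 - 4x^3 - x^2 + 2x - 1
f'(x) = -12x^3 - 12x^2 - 2x + 2
f''(x) = -36x^2 - 24x - 2
This is a quadratic in x. Use the discriminant to count real roots.
Discriminant = (-24)^2 - 4 * (-36) * (-2)
= 576 - 288
= 288
Since discriminant > 0, f''(x) = 0 has 2 distinct real solutions.
A quadratic with two distinct real roots changes sign at each root, so concavity changes at both.
Number of inflection points: 2

2


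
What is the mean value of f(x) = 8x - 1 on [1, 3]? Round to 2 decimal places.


Average value = 1/(b-a) * integral from a to b of f(x) dx
First compute the integral of 8x - 1:
F(x) = 4x^2 - x
F(3) = 4 * 9 - 1 * 3 = 33
F(1) = 4 * 1 - 1 * 1 = 3
Integral = 33 - 3 = 30
Average = 30 / (3 - 1) = 30 / 2
= 15 = 15.00

15.00


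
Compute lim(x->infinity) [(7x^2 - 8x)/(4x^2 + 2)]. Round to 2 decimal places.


For limits at infinity with equal-degree polynomials,
we compare leading coefficients.
Numerator leading term: 7x^2
Denominator leading term: 4x^2
Divide both by x^2:
lim = (7 - 8/x) / (4 + 2/x^2)
As x -> infinity, the 1/x and 1/x^2 terms vanish:
= 7/4 = 1.75

1.75


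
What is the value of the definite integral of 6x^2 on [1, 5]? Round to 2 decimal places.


Find the antiderivative of 6x^2:
F(x) = 6/3 * x^3
Apply the Fundamental Theorem of Calculus:
F(5) - F(1)
= 6/3 * 5^3 - 6/3 * 1^3
= 6/3 * (125 - 1)
= 6/3 * 124
= 248 = 248.00

248.00


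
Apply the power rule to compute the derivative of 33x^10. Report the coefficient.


We apply the power rule: d/dx [ax^n] = a*n * x^(n-1)
d/dx [33x^10]
= 33 * 10 * x^(10-1)
= 330x^9
The coefficient is 330

330


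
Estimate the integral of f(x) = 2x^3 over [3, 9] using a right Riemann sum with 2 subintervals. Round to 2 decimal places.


Right Riemann sum uses right endpoints of each subinterval.
Interval: [3, 9], n = 2
dx = (9 - 3) / 2 = 3
Right endpoints: [6, 9]
f values: [432, 1458]
Sum = dx * (sum of f values)
= 3 * 1890
= 5670 = 5670.00

5670.00


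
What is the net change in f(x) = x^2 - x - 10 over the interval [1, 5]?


Net change = f(b) - f(a)
f(x) = x^2 - x - 10
Compute f(5):
f(5) = 1 * 5^2 - 1 * 5 - 10
= 25 - 5 - 10
= 10
Compute f(1):
f(1) = 1 * 1^2 - 1 * 1 - 10
= 1 - 1 - 10
= -10
Net change = 10 - (-10) = 20

20


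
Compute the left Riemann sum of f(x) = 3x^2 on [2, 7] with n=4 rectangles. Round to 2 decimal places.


Left Riemann sum uses left endpoints of each subinterval.
Interval: [2, 7], n = 4
dx = (7 - 2) / 4 = 5/4
Left endpoints: [2, 13/4, 9/2, 23/4]
f values: [12, 507/16, 243/4, 1587/16]
Sum = dx * (sum of f values)
= 5/4 * 1629/8
= 8145/32 ≈ 254.53

254.53


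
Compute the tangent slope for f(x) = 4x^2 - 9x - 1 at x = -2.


The slope of the tangent line equals f'(x) at the point.
f(x) = 4x^2 - 9x - 1
f'(x) = 8x - 9
At x = -2:
f'(-2) = 8 * (-2) - 9
= -16 - 9
= -25

-25


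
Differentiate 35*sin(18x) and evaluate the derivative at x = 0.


Apply the chain rule to differentiate 35*sin(18x):
d/dx [35*sin(18x)]
= 35 * cos(18x) * d/dx(18x)
= 35 * 18 * cos(18x)
= 630 * cos(18x)
Evaluate at x = 0:
= 630 * cos(0)
= 630 * 1
= 630

630


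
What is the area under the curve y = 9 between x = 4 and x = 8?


The area under a constant function y = 9 is a rectangle.
Width = 8 - 4 = 4
Height = 9
Area = width * height
= 4 * 9
= 36

36


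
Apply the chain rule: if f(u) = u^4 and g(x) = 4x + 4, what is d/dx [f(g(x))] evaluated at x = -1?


Using the chain rule: (f(g(x)))' = f'(g(x)) * g'(x)
First, find g(-1):
g(-1) = 4 * (-1) + 4 = 0
Next, f'(u) = 4u^3
And g'(x) = 4
So f'(g(-1)) * g'(-1)
= 4 * 0^3 * 4
= 4 * 0 * 4
= 0

0


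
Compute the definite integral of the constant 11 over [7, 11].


The integral of a constant k over [a, b] equals k * (b - a).
integral from 7 to 11 of 11 dx
= 11 * (11 - 7)
= 11 * 4
= 44

44


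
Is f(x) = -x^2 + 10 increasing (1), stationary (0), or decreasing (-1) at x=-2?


Compute f'(x) to determine behavior:
f'(x) = -2x
f'(-2) = -2 * (-2) + 0
= 4 + 0
= 4
Since f'(-2) > 0, the function is increasing (1)

1


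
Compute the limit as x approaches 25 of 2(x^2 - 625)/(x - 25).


Direct substitution gives 0/0, so we factor the numerator.
Factor: 2(x^2 - 625) = 2 * (x - 25)(x + 25)
Cancel the common factor (x - 25):
2(x^2 - 625)/(x - 25) = 2 * (x + 25)
Now substitute x = 25:
= 2 * (25 + 25) = 100

100


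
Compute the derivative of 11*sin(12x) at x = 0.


Apply the chain rule to differentiate 11*sin(12x):
d/dx [11*sin(12x)]
= 11 * cos(12x) * d/dx(12x)
= 11 * 12 * cos(12x)
= 132 * cos(12x)
Evaluate at x = 0:
= 132 * cos(0)
= 132 * 1
= 132

132


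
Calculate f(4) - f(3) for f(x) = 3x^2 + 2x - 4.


Net change = f(b) - f(a)
f(x) = 3x^2 + 2x - 4
Compute f(4):
f(4) = 3 * 4^2 + 2 * 4 - 4
= 48 + 8 - 4
= 52
Compute f(3):
f(3) = 3 * 3^2 + 2 * 3 - 4
= 27 + 6 - 4
= 29
Net change = 52 - 29 = 23

23


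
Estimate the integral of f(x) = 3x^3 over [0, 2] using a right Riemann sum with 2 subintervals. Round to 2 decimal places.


Right Riemann sum uses right endpoints of each subinterval.
Interval: [0, 2], n = 2
dx = (2 - 0) / 2 = 1
Right endpoints: [1, 2]
f values: [3, 24]
Sum = dx * (sum of f values)
= 1 * 27
= 27 = 27.00

27.00


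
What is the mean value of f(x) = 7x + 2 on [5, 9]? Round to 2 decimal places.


Average value = 1/(b-a) * integral from a to b of f(x) dx
First compute the integral of 7x + 2:
F(x) = (7/2)x^2 + 2x
F(9) = 7/2 * 81 + 2 * 9 = 603/2
F(5) = 7/2 * 25 + 2 * 5 = 195/2
Integral = 603/2 - 195/2 = 204
Average = 204 / (9 - 5) = 204 / 4
= 51 = 51.00

51.00


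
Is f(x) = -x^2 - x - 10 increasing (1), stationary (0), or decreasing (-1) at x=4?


Compute f'(x) to determine behavior:
f'(x) = -2x - 1
f'(4) = -2 * 4 - 1
= -8 - 1
= -9
Since f'(4) < 0, the function is decreasing (-1)

-1


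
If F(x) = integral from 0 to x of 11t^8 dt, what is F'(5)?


By the Fundamental Theorem of Calculus (Part 1):
If F(x) = integral from 0 to x of f(t) dt, then F'(x) = f(x)
Here f(t) = 11t^8
So F'(x) = 11x^8
Evaluate at x = 5:
F'(5) = 11 * 5^8
= 11 * 390625
= 4296875

4296875


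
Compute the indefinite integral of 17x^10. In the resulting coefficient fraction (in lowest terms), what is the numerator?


Apply the power rule for integration:
integral of ax^n dx = a/(n+1) * x^(n+1) + C
integral of 17x^10 dx
= 17/11 * x^11 + C
The coefficient in lowest terms is 17/11, and its numerator is 17

17


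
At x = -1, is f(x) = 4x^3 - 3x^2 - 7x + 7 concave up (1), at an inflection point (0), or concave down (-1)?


Concavity is determined by the sign of f''(x).
f(x) = 4x^3 - 3x^2 - 7x + 7
f'(x) = 12x^2 - 6x - 7
f''(x) = 24x - 6
f''(-1) = 24 * (-1) - 6
= -24 - 6
= -30
Since f''(-1) < 0, the function is concave down (-1)

-1


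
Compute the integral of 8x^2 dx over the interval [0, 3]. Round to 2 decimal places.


Find the antiderivative of 8x^2:
F(x) = 8/3 * x^3
Apply the Fundamental Theorem of Calculus:
F(3) - F(0)
= 8/3 * 3^3 - 8/3 * 0^3
= 8/3 * (27 - 0)
= 8/3 * 27
= 72 = 72.00

72.00


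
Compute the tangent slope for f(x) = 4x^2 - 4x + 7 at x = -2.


The slope of the tangent line equals f'(x) at the point.
f(x) = 4x^2 - 4x + 7
f'(x) = 8x - 4
At x = -2:
f'(-2) = 8 * (-2) - 4
= -16 - 4
= -20

-20


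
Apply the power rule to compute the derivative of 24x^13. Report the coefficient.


We apply the power rule: d/dx [ax^n] = a*n * x^(n-1)
d/dx [24x^13]
= 24 * 13 * x^(13-1)
= 312x^12
The coefficient is 312

312


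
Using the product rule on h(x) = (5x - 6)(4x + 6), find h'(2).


Let u(x) = 5x - 6 and v(x) = 4x + 6
u'(x) = 5
v'(x) = 4
Product rule: h'(x) = u'(x)*v(x) + u(x)*v'(x)
= 5 * (4x + 6) + (5x - 6) * 4
At x = 2:
u(2) = 5 * 2 - 6 = 4
v(2) = 4 * 2 + 6 = 14
h'(2) = 5 * 14 + 4 * 4
= 70 + 16
= 86

86


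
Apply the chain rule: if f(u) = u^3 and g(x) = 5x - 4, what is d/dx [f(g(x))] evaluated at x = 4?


Using the chain rule: (f(g(x)))' = f'(g(x)) * g'(x)
First, find g(4):
g(4) = 5 * 4 - 4 = 16
Next, f'(u) = 3u^2
And g'(x) = 5
So f'(g(4)) * g'(4)
= 3 * 16^2 * 5
= 3 * 256 * 5
= 3840

3840
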